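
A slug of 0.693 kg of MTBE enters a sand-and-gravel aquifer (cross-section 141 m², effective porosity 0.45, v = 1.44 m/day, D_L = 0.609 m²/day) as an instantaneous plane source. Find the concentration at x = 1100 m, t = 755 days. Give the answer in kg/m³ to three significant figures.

For an instantaneous plane source, C(x,t) = M/(n_e·A·√(4πDt)) · exp(−(x−vt)²/(4Dt)), with n_e·A the pore (flow) area.
Plume center vt = 1.44 × 755 = 1087.2 m, so the well at 1100 m is 12.8 m downgradient of the peak.
√(4πDt) = 76.01 m, giving peak height M/(n_e·A·√(4πDt)) = 0.693/(0.45 × 141 × 76.01) = 0.0001437 kg/m³.
(x−vt)²/(4Dt) = (12.8)²/(4 × 0.609 × 755) = 0.08908; exp(−0.08908) = 0.9148.
C = 0.0001437 × 0.9148 = 0.000131 kg/m³.

0.000131 kg/m³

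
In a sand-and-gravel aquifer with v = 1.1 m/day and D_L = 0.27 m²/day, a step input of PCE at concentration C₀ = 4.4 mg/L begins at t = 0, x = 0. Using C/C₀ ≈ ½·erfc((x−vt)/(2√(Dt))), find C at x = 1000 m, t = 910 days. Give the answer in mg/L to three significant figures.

2.28 mg/L

For a continuous step input, C/C₀ ≈ ½·erfc((x−vt)/(2√(Dt))).
vt = 1.1 × 910 = 1001 m and 2√(Dt) = 2√(0.27 × 910) = 31.35 m.
Argument (x−vt)/(2√(Dt)) = (1000 − 1001)/31.35 = -0.03190; ½·erfc(-0.03190) = 0.5180.
C = 4.4 × 0.5180 = 2.28 mg/L.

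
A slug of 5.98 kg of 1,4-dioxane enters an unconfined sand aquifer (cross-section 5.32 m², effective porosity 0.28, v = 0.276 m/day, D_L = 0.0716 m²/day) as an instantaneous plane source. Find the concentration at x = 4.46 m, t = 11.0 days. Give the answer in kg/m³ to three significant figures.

0.670 kg/m³

For an instantaneous plane source, C(x,t) = M/(n_e·A·√(4πDt)) · exp(−(x−vt)²/(4Dt)), with n_e·A the pore (flow) area.
Plume center vt = 0.276 × 11.0 = 3.036 m, so the well at 4.46 m is 1.424 m downgradient of the peak.
√(4πDt) = 3.146 m, giving peak height M/(n_e·A·√(4πDt)) = 5.98/(0.28 × 5.32 × 3.146) = 1.276 kg/m³.
(x−vt)²/(4Dt) = (1.424)²/(4 × 0.0716 × 11.0) = 0.6437; exp(−0.6437) = 0.5253.
C = 1.276 × 0.5253 = 0.670 kg/m³.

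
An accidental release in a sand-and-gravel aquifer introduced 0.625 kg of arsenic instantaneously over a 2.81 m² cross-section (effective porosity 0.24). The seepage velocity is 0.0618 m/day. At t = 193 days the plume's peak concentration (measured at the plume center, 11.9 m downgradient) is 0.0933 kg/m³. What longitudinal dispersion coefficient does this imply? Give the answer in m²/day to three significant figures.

At the plume center C_max = M/(n_e·A·√(4πDt)), so D = M²/(4πt·(n_e·A·C_max)²).
n_e·A·C_max = 0.24 × 2.81 × 0.0933 = 0.06292 kg/m.
D = 0.625²/(4π × 193 × 0.06292²) = 0.0407 m²/day.

0.0407 m²/day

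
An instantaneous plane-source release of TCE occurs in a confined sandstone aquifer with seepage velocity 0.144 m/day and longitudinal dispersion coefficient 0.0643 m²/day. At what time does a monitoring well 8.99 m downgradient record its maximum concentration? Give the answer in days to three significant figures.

For the 1D instantaneous-source solution, setting ∂C/∂t = 0 at fixed x gives v²t² + 2Dt − x² = 0, so t = (√(D² + v²x²) − D)/v².
√(D² + v²x²) = √(0.0643² + 0.144² × 8.99²) = 1.296; v² = 0.020736.
t = (1.296 − 0.0643)/0.020736 = 59.4 days (vs. the pure-advection estimate x/v = 62.4 d).

59.4 days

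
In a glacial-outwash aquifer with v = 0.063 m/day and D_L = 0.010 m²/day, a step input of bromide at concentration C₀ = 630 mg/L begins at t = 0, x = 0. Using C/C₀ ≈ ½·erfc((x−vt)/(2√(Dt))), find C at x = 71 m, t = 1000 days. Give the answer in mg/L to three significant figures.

23.2 mg/L

For a continuous step input, C/C₀ ≈ ½·erfc((x−vt)/(2√(Dt))).
vt = 0.063 × 1000 = 63 m and 2√(Dt) = 2√(0.010 × 1000) = 6.325 m.
Argument (x−vt)/(2√(Dt)) = (71 − 63)/6.325 = 1.265; ½·erfc(1.265) = 0.03681.
C = 630 × 0.03681 = 23.2 mg/L.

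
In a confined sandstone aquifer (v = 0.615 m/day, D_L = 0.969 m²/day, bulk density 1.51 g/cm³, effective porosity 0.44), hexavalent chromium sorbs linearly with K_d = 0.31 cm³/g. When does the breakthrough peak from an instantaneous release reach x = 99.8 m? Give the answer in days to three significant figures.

Retardation factor R = 1 + ρ_b·K_d/n = 1 + 1.51 × 0.31/0.44 = 2.064.
Sorption retards both mechanisms: v_R = v/R = 0.2980 m/day, D_R = D/R = 0.4695 m²/day.
Peak time from v_R²t² + 2D_R t − x² = 0: t = (√(D_R² + v_R²x²) − D_R)/v_R².
√(D_R² + v_R²x²) = √(0.4695² + 0.2980² × 99.8²) = 29.74; v_R² = 0.08880.
t = (29.74 − 0.4695)/0.08880 = 330 days.

330 days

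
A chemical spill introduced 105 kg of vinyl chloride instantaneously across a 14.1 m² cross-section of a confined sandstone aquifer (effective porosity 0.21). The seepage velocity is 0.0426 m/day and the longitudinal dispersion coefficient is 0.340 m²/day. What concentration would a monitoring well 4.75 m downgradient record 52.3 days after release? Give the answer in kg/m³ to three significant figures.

2.17 kg/m³

For an instantaneous plane source, C(x,t) = M/(n_e·A·√(4πDt)) · exp(−(x−vt)²/(4Dt)), with n_e·A the pore (flow) area.
Plume center vt = 0.0426 × 52.3 = 2.22798 m, so the well at 4.75 m is 2.52202 m downgradient of the peak.
√(4πDt) = 14.95 m, giving peak height M/(n_e·A·√(4πDt)) = 105/(0.21 × 14.1 × 14.95) = 2.372 kg/m³.
(x−vt)²/(4Dt) = (2.52202)²/(4 × 0.340 × 52.3) = 0.08942; exp(−0.08942) = 0.9145.
C = 2.372 × 0.9145 = 2.17 kg/m³.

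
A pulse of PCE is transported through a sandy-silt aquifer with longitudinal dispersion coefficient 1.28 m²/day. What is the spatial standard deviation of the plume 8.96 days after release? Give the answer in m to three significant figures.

4.79 m

Dispersive spreading gives a Gaussian with σ² = 2Dt; advection only shifts the center.
σ = √(2 × 1.28 × 8.96) = 4.79 m.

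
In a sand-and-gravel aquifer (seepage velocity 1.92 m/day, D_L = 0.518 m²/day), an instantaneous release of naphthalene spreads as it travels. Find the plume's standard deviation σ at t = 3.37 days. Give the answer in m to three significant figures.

1.87 m

Dispersive spreading gives a Gaussian with σ² = 2Dt; advection only shifts the center.
σ = √(2 × 0.518 × 3.37) = 1.87 m.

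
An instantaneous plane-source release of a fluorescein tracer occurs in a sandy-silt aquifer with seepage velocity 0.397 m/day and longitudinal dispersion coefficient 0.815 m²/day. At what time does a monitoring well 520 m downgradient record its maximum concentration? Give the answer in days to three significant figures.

1300 days

For the 1D instantaneous-source solution, setting ∂C/∂t = 0 at fixed x gives v²t² + 2Dt − x² = 0, so t = (√(D² + v²x²) − D)/v².
√(D² + v²x²) = √(0.815² + 0.397² × 520²) = 206.4; v² = 0.157609.
t = (206.4 − 0.815)/0.157609 = 1300 days (vs. the pure-advection estimate x/v = 1310 d).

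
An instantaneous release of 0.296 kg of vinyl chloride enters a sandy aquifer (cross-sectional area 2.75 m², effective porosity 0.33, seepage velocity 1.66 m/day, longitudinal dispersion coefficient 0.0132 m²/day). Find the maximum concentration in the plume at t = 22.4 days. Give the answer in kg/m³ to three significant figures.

The peak of an instantaneous 1D plume sits at x = vt; there the Gaussian factor is 1 and C_max = M/(n_e·A·√(4πDt)), where n_e·A is the pore area the mass is dissolved in.
√(4πDt) = √(4π × 0.0132 × 22.4) = 1.928 m, so C_max = 0.296/(0.33 × 2.75 × 1.928) = 0.169 kg/m³.

0.169 kg/m³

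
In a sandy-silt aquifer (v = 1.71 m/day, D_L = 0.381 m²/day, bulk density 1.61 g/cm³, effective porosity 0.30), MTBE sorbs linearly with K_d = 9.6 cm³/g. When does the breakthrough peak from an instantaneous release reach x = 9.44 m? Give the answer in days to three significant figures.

Retardation factor R = 1 + ρ_b·K_d/n = 1 + 1.61 × 9.6/0.30 = 52.52.
Sorption retards both mechanisms: v_R = v/R = 0.03256 m/day, D_R = D/R = 0.007254 m²/day.
Peak time from v_R²t² + 2D_R t − x² = 0: t = (√(D_R² + v_R²x²) − D_R)/v_R².
√(D_R² + v_R²x²) = √(0.007254² + 0.03256² × 9.44²) = 0.3075; v_R² = 0.001060.
t = (0.3075 − 0.007254)/0.001060 = 283 days.

283 days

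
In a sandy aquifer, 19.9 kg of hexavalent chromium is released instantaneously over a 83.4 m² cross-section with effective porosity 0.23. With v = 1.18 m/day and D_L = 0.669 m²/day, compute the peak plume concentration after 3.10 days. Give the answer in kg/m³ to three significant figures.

0.203 kg/m³

The peak of an instantaneous 1D plume sits at x = vt; there the Gaussian factor is 1 and C_max = M/(n_e·A·√(4πDt)), where n_e·A is the pore area the mass is dissolved in.
√(4πDt) = √(4π × 0.669 × 3.10) = 5.105 m, so C_max = 19.9/(0.23 × 83.4 × 5.105) = 0.203 kg/m³.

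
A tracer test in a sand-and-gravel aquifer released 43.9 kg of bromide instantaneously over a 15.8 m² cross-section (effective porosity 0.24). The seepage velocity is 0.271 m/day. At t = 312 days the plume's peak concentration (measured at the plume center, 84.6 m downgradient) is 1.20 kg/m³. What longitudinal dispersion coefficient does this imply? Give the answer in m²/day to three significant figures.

At the plume center C_max = M/(n_e·A·√(4πDt)), so D = M²/(4πt·(n_e·A·C_max)²).
n_e·A·C_max = 0.24 × 15.8 × 1.20 = 4.550 kg/m.
D = 43.9²/(4π × 312 × 4.550²) = 0.0237 m²/day.

0.0237 m²/day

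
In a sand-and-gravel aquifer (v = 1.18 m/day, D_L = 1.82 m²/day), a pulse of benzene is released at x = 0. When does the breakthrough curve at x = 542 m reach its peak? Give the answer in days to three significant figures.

For the 1D instantaneous-source solution, setting ∂C/∂t = 0 at fixed x gives v²t² + 2Dt − x² = 0, so t = (√(D² + v²x²) − D)/v².
√(D² + v²x²) = √(1.82² + 1.18² × 542²) = 639.6; v² = 1.3924.
t = (639.6 − 1.82)/1.3924 = 458 days (vs. the pure-advection estimate x/v = 459 d).

458 days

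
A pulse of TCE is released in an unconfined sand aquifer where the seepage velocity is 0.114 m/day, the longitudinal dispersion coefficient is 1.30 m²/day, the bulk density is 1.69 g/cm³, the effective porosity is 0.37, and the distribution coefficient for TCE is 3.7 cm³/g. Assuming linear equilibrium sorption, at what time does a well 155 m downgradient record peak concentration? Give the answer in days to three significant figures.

Retardation factor R = 1 + ρ_b·K_d/n = 1 + 1.69 × 3.7/0.37 = 17.90.
Sorption retards both mechanisms: v_R = v/R = 0.006369 m/day, D_R = D/R = 0.07263 m²/day.
Peak time from v_R²t² + 2D_R t − x² = 0: t = (√(D_R² + v_R²x²) − D_R)/v_R².
√(D_R² + v_R²x²) = √(0.07263² + 0.006369² × 155²) = 0.9899; v_R² = 4.056e-05.
t = (0.9899 − 0.07263)/4.056e-05 = 22600 days.

22600 days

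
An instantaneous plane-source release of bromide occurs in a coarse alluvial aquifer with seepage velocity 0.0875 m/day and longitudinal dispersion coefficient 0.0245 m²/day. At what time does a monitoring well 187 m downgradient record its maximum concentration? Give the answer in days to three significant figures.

2130 days

For the 1D instantaneous-source solution, setting ∂C/∂t = 0 at fixed x gives v²t² + 2Dt − x² = 0, so t = (√(D² + v²x²) − D)/v².
√(D² + v²x²) = √(0.0245² + 0.0875² × 187²) = 16.36; v² = 0.00765625.
t = (16.36 − 0.0245)/0.00765625 = 2130 days (vs. the pure-advection estimate x/v = 2140 d).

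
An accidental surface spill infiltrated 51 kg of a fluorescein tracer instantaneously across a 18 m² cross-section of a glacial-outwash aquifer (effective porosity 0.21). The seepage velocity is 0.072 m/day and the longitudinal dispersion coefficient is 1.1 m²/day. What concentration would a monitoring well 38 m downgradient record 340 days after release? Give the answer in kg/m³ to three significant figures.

For an instantaneous plane source, C(x,t) = M/(n_e·A·√(4πDt)) · exp(−(x−vt)²/(4Dt)), with n_e·A the pore (flow) area.
Plume center vt = 0.072 × 340 = 24.48 m, so the well at 38 m is 13.52 m downgradient of the peak.
√(4πDt) = 68.56 m, giving peak height M/(n_e·A·√(4πDt)) = 51/(0.21 × 18 × 68.56) = 0.1968 kg/m³.
(x−vt)²/(4Dt) = (13.52)²/(4 × 1.1 × 340) = 0.1222; exp(−0.1222) = 0.8850.
C = 0.1968 × 0.8850 = 0.174 kg/m³.

0.174 kg/m³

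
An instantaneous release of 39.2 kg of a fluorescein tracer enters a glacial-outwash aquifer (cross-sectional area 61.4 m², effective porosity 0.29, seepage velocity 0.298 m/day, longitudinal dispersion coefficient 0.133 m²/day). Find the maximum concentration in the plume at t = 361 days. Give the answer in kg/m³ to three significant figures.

0.0896 kg/m³

The peak of an instantaneous 1D plume sits at x = vt; there the Gaussian factor is 1 and C_max = M/(n_e·A·√(4πDt)), where n_e·A is the pore area the mass is dissolved in.
√(4πDt) = √(4π × 0.133 × 361) = 24.56 m, so C_max = 39.2/(0.29 × 61.4 × 24.56) = 0.0896 kg/m³.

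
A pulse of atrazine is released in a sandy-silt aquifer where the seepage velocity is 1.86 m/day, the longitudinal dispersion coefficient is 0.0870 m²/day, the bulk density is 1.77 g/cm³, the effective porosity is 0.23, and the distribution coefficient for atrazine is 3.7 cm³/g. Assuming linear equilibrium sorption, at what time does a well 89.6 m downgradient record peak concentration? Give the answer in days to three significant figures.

Retardation factor R = 1 + ρ_b·K_d/n = 1 + 1.77 × 3.7/0.23 = 29.47.
Sorption retards both mechanisms: v_R = v/R = 0.06312 m/day, D_R = D/R = 0.002952 m²/day.
Peak time from v_R²t² + 2D_R t − x² = 0: t = (√(D_R² + v_R²x²) − D_R)/v_R².
√(D_R² + v_R²x²) = √(0.002952² + 0.06312² × 89.6²) = 5.656; v_R² = 0.003984.
t = (5.656 − 0.002952)/0.003984 = 1420 days.

1420 days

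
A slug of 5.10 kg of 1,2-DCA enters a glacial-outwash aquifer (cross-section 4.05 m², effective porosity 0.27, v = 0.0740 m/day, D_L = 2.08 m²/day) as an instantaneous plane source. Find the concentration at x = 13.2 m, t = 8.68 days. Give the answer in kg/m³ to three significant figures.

For an instantaneous plane source, C(x,t) = M/(n_e·A·√(4πDt)) · exp(−(x−vt)²/(4Dt)), with n_e·A the pore (flow) area.
Plume center vt = 0.0740 × 8.68 = 0.64232 m, so the well at 13.2 m is 12.55768 m downgradient of the peak.
√(4πDt) = 15.06 m, giving peak height M/(n_e·A·√(4πDt)) = 5.10/(0.27 × 4.05 × 15.06) = 0.3097 kg/m³.
(x−vt)²/(4Dt) = (12.55768)²/(4 × 2.08 × 8.68) = 2.184; exp(−2.184) = 0.1126.
C = 0.3097 × 0.1126 = 0.0349 kg/m³.

0.0349 kg/m³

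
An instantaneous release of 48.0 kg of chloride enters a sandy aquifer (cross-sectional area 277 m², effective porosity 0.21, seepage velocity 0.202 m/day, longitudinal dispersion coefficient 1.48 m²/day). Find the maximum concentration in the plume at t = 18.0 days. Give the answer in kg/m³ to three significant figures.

The peak of an instantaneous 1D plume sits at x = vt; there the Gaussian factor is 1 and C_max = M/(n_e·A·√(4πDt)), where n_e·A is the pore area the mass is dissolved in.
√(4πDt) = √(4π × 1.48 × 18.0) = 18.30 m, so C_max = 48.0/(0.21 × 277 × 18.30) = 0.0451 kg/m³.

0.0451 kg/m³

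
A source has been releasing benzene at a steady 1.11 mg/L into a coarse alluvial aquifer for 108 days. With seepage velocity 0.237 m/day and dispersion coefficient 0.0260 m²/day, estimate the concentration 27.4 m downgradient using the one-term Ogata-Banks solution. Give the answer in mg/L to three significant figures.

0.248 mg/L

For a continuous step input, C/C₀ ≈ ½·erfc((x−vt)/(2√(Dt))).
vt = 0.237 × 108 = 25.596 m and 2√(Dt) = 2√(0.0260 × 108) = 3.351 m.
Argument (x−vt)/(2√(Dt)) = (27.4 − 25.596)/3.351 = 0.5383; ½·erfc(0.5383) = 0.2232.
C = 1.11 × 0.2232 = 0.248 mg/L.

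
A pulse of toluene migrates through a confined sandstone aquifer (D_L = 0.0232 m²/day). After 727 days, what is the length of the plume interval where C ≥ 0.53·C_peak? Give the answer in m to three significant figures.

13.1 m

The plume is Gaussian with σ = √(2Dt) = √(2 × 0.0232 × 727) = 5.808 m.
C/C_peak = exp(−Δx²/(2σ²)) = 0.53 ⇒ Δx = σ·√(−2 ln 0.53) = 5.808 × 1.127 = 6.546 m.
Width = 2Δx = 13.1 m.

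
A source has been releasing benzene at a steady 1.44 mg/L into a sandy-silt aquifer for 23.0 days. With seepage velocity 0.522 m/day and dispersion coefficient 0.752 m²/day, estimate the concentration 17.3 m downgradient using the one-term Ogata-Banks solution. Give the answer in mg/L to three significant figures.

For a continuous step input, C/C₀ ≈ ½·erfc((x−vt)/(2√(Dt))).
vt = 0.522 × 23.0 = 12.006 m and 2√(Dt) = 2√(0.752 × 23.0) = 8.318 m.
Argument (x−vt)/(2√(Dt)) = (17.3 − 12.006)/8.318 = 0.6365; ½·erfc(0.6365) = 0.1840.
C = 1.44 × 0.1840 = 0.265 mg/L.

0.265 mg/L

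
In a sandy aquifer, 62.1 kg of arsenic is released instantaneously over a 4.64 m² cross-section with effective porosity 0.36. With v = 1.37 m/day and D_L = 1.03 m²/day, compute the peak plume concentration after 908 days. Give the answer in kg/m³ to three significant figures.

The peak of an instantaneous 1D plume sits at x = vt; there the Gaussian factor is 1 and C_max = M/(n_e·A·√(4πDt)), where n_e·A is the pore area the mass is dissolved in.
√(4πDt) = √(4π × 1.03 × 908) = 108.4 m, so C_max = 62.1/(0.36 × 4.64 × 108.4) = 0.343 kg/m³.

0.343 kg/m³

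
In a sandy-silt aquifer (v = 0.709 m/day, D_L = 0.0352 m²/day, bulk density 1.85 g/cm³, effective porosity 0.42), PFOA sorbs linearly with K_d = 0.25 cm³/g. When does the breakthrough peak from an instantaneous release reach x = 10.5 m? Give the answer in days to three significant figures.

Retardation factor R = 1 + ρ_b·K_d/n = 1 + 1.85 × 0.25/0.42 = 2.101.
Sorption retards both mechanisms: v_R = v/R = 0.3375 m/day, D_R = D/R = 0.01675 m²/day.
Peak time from v_R²t² + 2D_R t − x² = 0: t = (√(D_R² + v_R²x²) − D_R)/v_R².
√(D_R² + v_R²x²) = √(0.01675² + 0.3375² × 10.5²) = 3.544; v_R² = 0.1139.
t = (3.544 − 0.01675)/0.1139 = 31.0 days.

31.0 days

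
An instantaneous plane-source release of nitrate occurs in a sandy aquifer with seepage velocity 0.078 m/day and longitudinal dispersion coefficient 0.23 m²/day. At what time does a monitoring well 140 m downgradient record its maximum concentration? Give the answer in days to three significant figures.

1760 days

For the 1D instantaneous-source solution, setting ∂C/∂t = 0 at fixed x gives v²t² + 2Dt − x² = 0, so t = (√(D² + v²x²) − D)/v².
√(D² + v²x²) = √(0.23² + 0.078² × 140²) = 10.92; v² = 0.006084.
t = (10.92 − 0.23)/0.006084 = 1760 days (vs. the pure-advection estimate x/v = 1790 d).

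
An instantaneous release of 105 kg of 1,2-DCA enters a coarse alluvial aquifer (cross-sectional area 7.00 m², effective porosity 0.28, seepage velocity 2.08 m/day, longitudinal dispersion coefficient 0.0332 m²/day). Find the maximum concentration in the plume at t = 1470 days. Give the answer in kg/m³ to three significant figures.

2.16 kg/m³

The peak of an instantaneous 1D plume sits at x = vt; there the Gaussian factor is 1 and C_max = M/(n_e·A·√(4πDt)), where n_e·A is the pore area the mass is dissolved in.
√(4πDt) = √(4π × 0.0332 × 1470) = 24.76 m, so C_max = 105/(0.28 × 7.00 × 24.76) = 2.16 kg/m³.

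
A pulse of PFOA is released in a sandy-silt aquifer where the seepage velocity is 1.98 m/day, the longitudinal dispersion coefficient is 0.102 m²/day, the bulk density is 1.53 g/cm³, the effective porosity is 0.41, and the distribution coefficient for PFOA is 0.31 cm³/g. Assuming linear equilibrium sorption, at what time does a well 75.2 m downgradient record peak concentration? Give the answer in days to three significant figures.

81.9 days

Retardation factor R = 1 + ρ_b·K_d/n = 1 + 1.53 × 0.31/0.41 = 2.157.
Sorption retards both mechanisms: v_R = v/R = 0.9179 m/day, D_R = D/R = 0.04729 m²/day.
Peak time from v_R²t² + 2D_R t − x² = 0: t = (√(D_R² + v_R²x²) − D_R)/v_R².
√(D_R² + v_R²x²) = √(0.04729² + 0.9179² × 75.2²) = 69.03; v_R² = 0.8425.
t = (69.03 − 0.04729)/0.8425 = 81.9 days.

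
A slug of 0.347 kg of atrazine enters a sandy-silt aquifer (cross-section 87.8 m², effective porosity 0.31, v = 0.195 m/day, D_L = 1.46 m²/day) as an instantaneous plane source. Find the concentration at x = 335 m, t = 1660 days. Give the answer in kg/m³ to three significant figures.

For an instantaneous plane source, C(x,t) = M/(n_e·A·√(4πDt)) · exp(−(x−vt)²/(4Dt)), with n_e·A the pore (flow) area.
Plume center vt = 0.195 × 1660 = 323.7 m, so the well at 335 m is 11.3 m downgradient of the peak.
√(4πDt) = 174.5 m, giving peak height M/(n_e·A·√(4πDt)) = 0.347/(0.31 × 87.8 × 174.5) = 7.306e-05 kg/m³.
(x−vt)²/(4Dt) = (11.3)²/(4 × 1.46 × 1660) = 0.01317; exp(−0.01317) = 0.9869.
C = 7.306e-05 × 0.9869 = 7.21e-05 kg/m³.

7.21e-05 kg/m³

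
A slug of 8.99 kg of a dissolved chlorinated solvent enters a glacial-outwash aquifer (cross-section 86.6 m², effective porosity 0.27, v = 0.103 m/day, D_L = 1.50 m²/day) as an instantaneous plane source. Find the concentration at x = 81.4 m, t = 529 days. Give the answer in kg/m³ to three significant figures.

For an instantaneous plane source, C(x,t) = M/(n_e·A·√(4πDt)) · exp(−(x−vt)²/(4Dt)), with n_e·A the pore (flow) area.
Plume center vt = 0.103 × 529 = 54.487 m, so the well at 81.4 m is 26.913 m downgradient of the peak.
√(4πDt) = 99.86 m, giving peak height M/(n_e·A·√(4πDt)) = 8.99/(0.27 × 86.6 × 99.86) = 0.003850 kg/m³.
(x−vt)²/(4Dt) = (26.913)²/(4 × 1.50 × 529) = 0.2282; exp(−0.2282) = 0.7960.
C = 0.003850 × 0.7960 = 0.00306 kg/m³.

0.00306 kg/m³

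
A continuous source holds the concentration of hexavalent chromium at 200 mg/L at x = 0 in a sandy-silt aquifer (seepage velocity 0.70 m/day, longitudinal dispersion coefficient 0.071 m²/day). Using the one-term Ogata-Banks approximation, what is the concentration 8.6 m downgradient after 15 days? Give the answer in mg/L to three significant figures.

181 mg/L

For a continuous step input, C/C₀ ≈ ½·erfc((x−vt)/(2√(Dt))).
vt = 0.70 × 15 = 10.5 m and 2√(Dt) = 2√(0.071 × 15) = 2.064 m.
Argument (x−vt)/(2√(Dt)) = (8.6 − 10.5)/2.064 = -0.9205; ½·erfc(-0.9205) = 0.9035.
C = 200 × 0.9035 = 181 mg/L.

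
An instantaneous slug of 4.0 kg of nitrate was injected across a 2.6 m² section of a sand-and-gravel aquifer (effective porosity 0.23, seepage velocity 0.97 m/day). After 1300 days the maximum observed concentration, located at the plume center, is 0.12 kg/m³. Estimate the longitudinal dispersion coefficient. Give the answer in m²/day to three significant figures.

At the plume center C_max = M/(n_e·A·√(4πDt)), so D = M²/(4πt·(n_e·A·C_max)²).
n_e·A·C_max = 0.23 × 2.6 × 0.12 = 0.07176 kg/m.
D = 4.0²/(4π × 1300 × 0.07176²) = 0.190 m²/day.

0.190 m²/day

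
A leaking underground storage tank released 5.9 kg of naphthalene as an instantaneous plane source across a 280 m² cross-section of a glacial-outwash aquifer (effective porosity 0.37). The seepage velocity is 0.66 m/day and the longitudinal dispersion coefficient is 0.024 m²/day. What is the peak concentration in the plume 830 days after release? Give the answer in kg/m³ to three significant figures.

0.00360 kg/m³

The peak of an instantaneous 1D plume sits at x = vt; there the Gaussian factor is 1 and C_max = M/(n_e·A·√(4πDt)), where n_e·A is the pore area the mass is dissolved in.
√(4πDt) = √(4π × 0.024 × 830) = 15.82 m, so C_max = 5.9/(0.37 × 280 × 15.82) = 0.00360 kg/m³.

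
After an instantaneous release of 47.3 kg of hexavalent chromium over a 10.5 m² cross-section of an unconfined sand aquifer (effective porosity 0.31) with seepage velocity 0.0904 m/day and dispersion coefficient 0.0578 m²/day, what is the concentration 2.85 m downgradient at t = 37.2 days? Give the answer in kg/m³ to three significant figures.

2.71 kg/m³

For an instantaneous plane source, C(x,t) = M/(n_e·A·√(4πDt)) · exp(−(x−vt)²/(4Dt)), with n_e·A the pore (flow) area.
Plume center vt = 0.0904 × 37.2 = 3.36288 m, so the well at 2.85 m is 0.51288 m upgradient of the peak.
√(4πDt) = 5.198 m, giving peak height M/(n_e·A·√(4πDt)) = 47.3/(0.31 × 10.5 × 5.198) = 2.796 kg/m³.
(x−vt)²/(4Dt) = (-0.51288)²/(4 × 0.0578 × 37.2) = 0.03058; exp(−0.03058) = 0.9699.
C = 2.796 × 0.9699 = 2.71 kg/m³.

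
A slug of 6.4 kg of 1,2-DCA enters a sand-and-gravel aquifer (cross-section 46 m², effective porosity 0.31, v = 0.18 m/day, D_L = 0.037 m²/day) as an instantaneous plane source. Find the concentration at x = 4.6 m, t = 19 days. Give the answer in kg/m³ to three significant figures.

0.0920 kg/m³

For an instantaneous plane source, C(x,t) = M/(n_e·A·√(4πDt)) · exp(−(x−vt)²/(4Dt)), with n_e·A the pore (flow) area.
Plume center vt = 0.18 × 19 = 3.42 m, so the well at 4.6 m is 1.18 m downgradient of the peak.
√(4πDt) = 2.972 m, giving peak height M/(n_e·A·√(4πDt)) = 6.4/(0.31 × 46 × 2.972) = 0.1510 kg/m³.
(x−vt)²/(4Dt) = (1.18)²/(4 × 0.037 × 19) = 0.4952; exp(−0.4952) = 0.6094.
C = 0.1510 × 0.6094 = 0.0920 kg/m³.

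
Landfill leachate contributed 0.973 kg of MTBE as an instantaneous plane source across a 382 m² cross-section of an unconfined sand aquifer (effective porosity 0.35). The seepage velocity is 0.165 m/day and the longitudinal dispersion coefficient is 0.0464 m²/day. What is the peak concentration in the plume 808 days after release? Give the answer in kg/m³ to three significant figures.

The peak of an instantaneous 1D plume sits at x = vt; there the Gaussian factor is 1 and C_max = M/(n_e·A·√(4πDt)), where n_e·A is the pore area the mass is dissolved in.
√(4πDt) = √(4π × 0.0464 × 808) = 21.71 m, so C_max = 0.973/(0.35 × 382 × 21.71) = 0.000335 kg/m³.

0.000335 kg/m³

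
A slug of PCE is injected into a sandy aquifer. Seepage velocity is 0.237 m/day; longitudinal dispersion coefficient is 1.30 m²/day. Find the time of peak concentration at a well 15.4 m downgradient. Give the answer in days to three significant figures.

45.8 days

For the 1D instantaneous-source solution, setting ∂C/∂t = 0 at fixed x gives v²t² + 2Dt − x² = 0, so t = (√(D² + v²x²) − D)/v².
√(D² + v²x²) = √(1.30² + 0.237² × 15.4²) = 3.874; v² = 0.056169.
t = (3.874 − 1.30)/0.056169 = 45.8 days (vs. the pure-advection estimate x/v = 65.0 d).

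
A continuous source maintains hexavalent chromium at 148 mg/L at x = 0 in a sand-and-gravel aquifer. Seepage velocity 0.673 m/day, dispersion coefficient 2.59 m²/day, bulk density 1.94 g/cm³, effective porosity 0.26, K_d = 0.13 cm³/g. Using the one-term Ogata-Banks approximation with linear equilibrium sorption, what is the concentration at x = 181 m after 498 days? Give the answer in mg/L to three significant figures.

Retardation factor R = 1 + ρ_b·K_d/n = 1 + 1.94 × 0.13/0.26 = 1.970.
Sorption retards both mechanisms: v_R = v/R = 0.3416 m/day, D_R = D/R = 1.315 m²/day.
v_R·t = 0.3416 × 498 = 170.1168 m; 2√(D_R t) = 51.18 m; argument = (181 − 170.1168)/51.18 = 0.2126.
C = C₀ × ½·erfc(0.2126) = 148 × 0.3818 = 56.5 mg/L.

56.5 mg/L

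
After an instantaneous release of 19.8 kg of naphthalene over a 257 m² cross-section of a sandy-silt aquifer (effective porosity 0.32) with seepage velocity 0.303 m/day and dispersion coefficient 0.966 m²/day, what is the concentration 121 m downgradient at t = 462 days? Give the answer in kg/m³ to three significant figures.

0.00263 kg/m³

For an instantaneous plane source, C(x,t) = M/(n_e·A·√(4πDt)) · exp(−(x−vt)²/(4Dt)), with n_e·A the pore (flow) area.
Plume center vt = 0.303 × 462 = 139.986 m, so the well at 121 m is 18.986 m upgradient of the peak.
√(4πDt) = 74.89 m, giving peak height M/(n_e·A·√(4πDt)) = 19.8/(0.32 × 257 × 74.89) = 0.003215 kg/m³.
(x−vt)²/(4Dt) = (-18.986)²/(4 × 0.966 × 462) = 0.2019; exp(−0.2019) = 0.8172.
C = 0.003215 × 0.8172 = 0.00263 kg/m³.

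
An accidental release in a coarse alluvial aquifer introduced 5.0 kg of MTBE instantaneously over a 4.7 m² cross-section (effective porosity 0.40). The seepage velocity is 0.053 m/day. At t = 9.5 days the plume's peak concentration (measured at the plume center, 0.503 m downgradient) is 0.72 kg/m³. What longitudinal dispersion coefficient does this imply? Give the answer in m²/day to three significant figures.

0.114 m²/day

At the plume center C_max = M/(n_e·A·√(4πDt)), so D = M²/(4πt·(n_e·A·C_max)²).
n_e·A·C_max = 0.40 × 4.7 × 0.72 = 1.354 kg/m.
D = 5.0²/(4π × 9.5 × 1.354²) = 0.114 m²/day.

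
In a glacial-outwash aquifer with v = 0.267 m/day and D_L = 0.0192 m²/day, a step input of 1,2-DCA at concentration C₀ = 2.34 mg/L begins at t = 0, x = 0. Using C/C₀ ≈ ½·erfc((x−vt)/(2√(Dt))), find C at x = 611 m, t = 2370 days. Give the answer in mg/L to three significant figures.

For a continuous step input, C/C₀ ≈ ½·erfc((x−vt)/(2√(Dt))).
vt = 0.267 × 2370 = 632.79 m and 2√(Dt) = 2√(0.0192 × 2370) = 13.49 m.
Argument (x−vt)/(2√(Dt)) = (611 − 632.79)/13.49 = -1.615; ½·erfc(-1.615) = 0.9888.
C = 2.34 × 0.9888 = 2.31 mg/L.

2.31 mg/L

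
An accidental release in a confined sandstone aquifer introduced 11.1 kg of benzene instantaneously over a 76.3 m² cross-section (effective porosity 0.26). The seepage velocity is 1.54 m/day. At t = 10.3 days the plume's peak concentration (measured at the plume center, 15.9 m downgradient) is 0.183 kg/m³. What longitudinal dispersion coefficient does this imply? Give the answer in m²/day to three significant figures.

At the plume center C_max = M/(n_e·A·√(4πDt)), so D = M²/(4πt·(n_e·A·C_max)²).
n_e·A·C_max = 0.26 × 76.3 × 0.183 = 3.630 kg/m.
D = 11.1²/(4π × 10.3 × 3.630²) = 0.0722 m²/day.

0.0722 m²/day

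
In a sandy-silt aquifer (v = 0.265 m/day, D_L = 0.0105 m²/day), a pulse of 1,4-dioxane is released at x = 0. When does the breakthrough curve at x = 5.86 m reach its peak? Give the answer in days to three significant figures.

For the 1D instantaneous-source solution, setting ∂C/∂t = 0 at fixed x gives v²t² + 2Dt − x² = 0, so t = (√(D² + v²x²) − D)/v².
√(D² + v²x²) = √(0.0105² + 0.265² × 5.86²) = 1.553; v² = 0.070225.
t = (1.553 − 0.0105)/0.070225 = 22.0 days (vs. the pure-advection estimate x/v = 22.1 d).

22.0 days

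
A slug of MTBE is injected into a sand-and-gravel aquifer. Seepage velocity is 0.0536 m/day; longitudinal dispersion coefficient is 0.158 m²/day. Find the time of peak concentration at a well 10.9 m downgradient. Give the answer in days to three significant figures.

156 days

For the 1D instantaneous-source solution, setting ∂C/∂t = 0 at fixed x gives v²t² + 2Dt − x² = 0, so t = (√(D² + v²x²) − D)/v².
√(D² + v²x²) = √(0.158² + 0.0536² × 10.9²) = 0.6052; v² = 0.00287296.
t = (0.6052 − 0.158)/0.00287296 = 156 days (vs. the pure-advection estimate x/v = 203 d).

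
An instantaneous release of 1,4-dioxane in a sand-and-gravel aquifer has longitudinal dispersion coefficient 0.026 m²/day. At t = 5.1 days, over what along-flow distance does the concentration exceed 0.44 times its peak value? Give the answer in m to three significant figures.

1.32 m

The plume is Gaussian with σ = √(2Dt) = √(2 × 0.026 × 5.1) = 0.5150 m.
C/C_peak = exp(−Δx²/(2σ²)) = 0.44 ⇒ Δx = σ·√(−2 ln 0.44) = 0.5150 × 1.281 = 0.6597 m.
Width = 2Δx = 1.32 m.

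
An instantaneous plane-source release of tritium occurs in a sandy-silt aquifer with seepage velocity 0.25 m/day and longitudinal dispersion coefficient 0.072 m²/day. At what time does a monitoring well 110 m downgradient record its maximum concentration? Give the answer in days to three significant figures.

439 days

For the 1D instantaneous-source solution, setting ∂C/∂t = 0 at fixed x gives v²t² + 2Dt − x² = 0, so t = (√(D² + v²x²) − D)/v².
√(D² + v²x²) = √(0.072² + 0.25² × 110²) = 27.50; v² = 0.0625.
t = (27.50 − 0.072)/0.0625 = 439 days (vs. the pure-advection estimate x/v = 440 d).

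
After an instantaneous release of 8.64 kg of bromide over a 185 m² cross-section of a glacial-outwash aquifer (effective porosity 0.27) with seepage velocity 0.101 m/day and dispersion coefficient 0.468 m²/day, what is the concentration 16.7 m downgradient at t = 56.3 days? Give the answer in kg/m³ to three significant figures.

0.00301 kg/m³

For an instantaneous plane source, C(x,t) = M/(n_e·A·√(4πDt)) · exp(−(x−vt)²/(4Dt)), with n_e·A the pore (flow) area.
Plume center vt = 0.101 × 56.3 = 5.6863 m, so the well at 16.7 m is 11.0137 m downgradient of the peak.
√(4πDt) = 18.20 m, giving peak height M/(n_e·A·√(4πDt)) = 8.64/(0.27 × 185 × 18.20) = 0.009504 kg/m³.
(x−vt)²/(4Dt) = (11.0137)²/(4 × 0.468 × 56.3) = 1.151; exp(−1.151) = 0.3163.
C = 0.009504 × 0.3163 = 0.00301 kg/m³.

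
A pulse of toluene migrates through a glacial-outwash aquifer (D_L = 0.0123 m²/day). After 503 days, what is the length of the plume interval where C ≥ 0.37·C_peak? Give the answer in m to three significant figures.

9.92 m

The plume is Gaussian with σ = √(2Dt) = √(2 × 0.0123 × 503) = 3.518 m.
C/C_peak = exp(−Δx²/(2σ²)) = 0.37 ⇒ Δx = σ·√(−2 ln 0.37) = 3.518 × 1.410 = 4.960 m.
Width = 2Δx = 9.92 m.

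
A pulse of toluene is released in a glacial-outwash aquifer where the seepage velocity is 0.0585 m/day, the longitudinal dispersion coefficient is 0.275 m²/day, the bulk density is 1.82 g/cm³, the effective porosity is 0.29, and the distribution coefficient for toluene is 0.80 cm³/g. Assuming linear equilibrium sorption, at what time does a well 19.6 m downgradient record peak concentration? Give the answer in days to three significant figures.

Retardation factor R = 1 + ρ_b·K_d/n = 1 + 1.82 × 0.80/0.29 = 6.021.
Sorption retards both mechanisms: v_R = v/R = 0.009716 m/day, D_R = D/R = 0.04567 m²/day.
Peak time from v_R²t² + 2D_R t − x² = 0: t = (√(D_R² + v_R²x²) − D_R)/v_R².
√(D_R² + v_R²x²) = √(0.04567² + 0.009716² × 19.6²) = 0.1958; v_R² = 9.440e-05.
t = (0.1958 − 0.04567)/9.440e-05 = 1590 days.

1590 days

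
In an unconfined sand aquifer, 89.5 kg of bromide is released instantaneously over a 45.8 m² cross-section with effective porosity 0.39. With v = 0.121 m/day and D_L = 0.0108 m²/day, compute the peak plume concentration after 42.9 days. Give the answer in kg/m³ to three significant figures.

The peak of an instantaneous 1D plume sits at x = vt; there the Gaussian factor is 1 and C_max = M/(n_e·A·√(4πDt)), where n_e·A is the pore area the mass is dissolved in.
√(4πDt) = √(4π × 0.0108 × 42.9) = 2.413 m, so C_max = 89.5/(0.39 × 45.8 × 2.413) = 2.08 kg/m³.

2.08 kg/m³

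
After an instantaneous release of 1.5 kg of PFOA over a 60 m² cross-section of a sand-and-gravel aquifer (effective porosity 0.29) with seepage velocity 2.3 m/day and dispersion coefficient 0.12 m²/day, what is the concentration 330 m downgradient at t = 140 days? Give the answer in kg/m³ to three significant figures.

0.00229 kg/m³

For an instantaneous plane source, C(x,t) = M/(n_e·A·√(4πDt)) · exp(−(x−vt)²/(4Dt)), with n_e·A the pore (flow) area.
Plume center vt = 2.3 × 140 = 322 m, so the well at 330 m is 8 m downgradient of the peak.
√(4πDt) = 14.53 m, giving peak height M/(n_e·A·√(4πDt)) = 1.5/(0.29 × 60 × 14.53) = 0.005933 kg/m³.
(x−vt)²/(4Dt) = (8)²/(4 × 0.12 × 140) = 0.9524; exp(−0.9524) = 0.3858.
C = 0.005933 × 0.3858 = 0.00229 kg/m³.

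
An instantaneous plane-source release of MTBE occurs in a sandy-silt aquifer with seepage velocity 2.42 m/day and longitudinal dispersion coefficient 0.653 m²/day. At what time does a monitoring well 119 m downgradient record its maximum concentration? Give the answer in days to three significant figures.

For the 1D instantaneous-source solution, setting ∂C/∂t = 0 at fixed x gives v²t² + 2Dt − x² = 0, so t = (√(D² + v²x²) − D)/v².
√(D² + v²x²) = √(0.653² + 2.42² × 119²) = 288.0; v² = 5.8564.
t = (288.0 − 0.653)/5.8564 = 49.1 days (vs. the pure-advection estimate x/v = 49.2 d).

49.1 days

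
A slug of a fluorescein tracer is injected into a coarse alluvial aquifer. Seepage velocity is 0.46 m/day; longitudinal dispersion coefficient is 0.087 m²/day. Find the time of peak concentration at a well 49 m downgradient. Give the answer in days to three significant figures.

106 days

For the 1D instantaneous-source solution, setting ∂C/∂t = 0 at fixed x gives v²t² + 2Dt − x² = 0, so t = (√(D² + v²x²) − D)/v².
√(D² + v²x²) = √(0.087² + 0.46² × 49²) = 22.54; v² = 0.2116.
t = (22.54 − 0.087)/0.2116 = 106 days (vs. the pure-advection estimate x/v = 107 d).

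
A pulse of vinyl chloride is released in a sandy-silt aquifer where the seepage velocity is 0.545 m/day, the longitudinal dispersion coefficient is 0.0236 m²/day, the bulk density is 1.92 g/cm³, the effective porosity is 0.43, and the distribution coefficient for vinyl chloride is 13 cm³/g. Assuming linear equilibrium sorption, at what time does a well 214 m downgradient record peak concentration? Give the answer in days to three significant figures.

Retardation factor R = 1 + ρ_b·K_d/n = 1 + 1.92 × 13/0.43 = 59.05.
Sorption retards both mechanisms: v_R = v/R = 0.009229 m/day, D_R = D/R = 0.0003997 m²/day.
Peak time from v_R²t² + 2D_R t − x² = 0: t = (√(D_R² + v_R²x²) − D_R)/v_R².
√(D_R² + v_R²x²) = √(0.0003997² + 0.009229² × 214²) = 1.975; v_R² = 8.517e-05.
t = (1.975 − 0.0003997)/8.517e-05 = 23200 days.

23200 days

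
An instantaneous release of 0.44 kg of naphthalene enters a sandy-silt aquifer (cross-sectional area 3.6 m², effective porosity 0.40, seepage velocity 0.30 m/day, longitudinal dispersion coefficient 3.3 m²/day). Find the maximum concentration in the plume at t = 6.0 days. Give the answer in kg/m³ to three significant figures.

0.0194 kg/m³

The peak of an instantaneous 1D plume sits at x = vt; there the Gaussian factor is 1 and C_max = M/(n_e·A·√(4πDt)), where n_e·A is the pore area the mass is dissolved in.
√(4πDt) = √(4π × 3.3 × 6.0) = 15.77 m, so C_max = 0.44/(0.40 × 3.6 × 15.77) = 0.0194 kg/m³.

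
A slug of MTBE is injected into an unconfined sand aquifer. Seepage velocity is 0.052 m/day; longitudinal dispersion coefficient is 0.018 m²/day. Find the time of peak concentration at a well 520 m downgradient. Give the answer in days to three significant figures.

9990 days

For the 1D instantaneous-source solution, setting ∂C/∂t = 0 at fixed x gives v²t² + 2Dt − x² = 0, so t = (√(D² + v²x²) − D)/v².
√(D² + v²x²) = √(0.018² + 0.052² × 520²) = 27.04; v² = 0.002704.
t = (27.04 − 0.018)/0.002704 = 9990 days (vs. the pure-advection estimate x/v = 10000 d).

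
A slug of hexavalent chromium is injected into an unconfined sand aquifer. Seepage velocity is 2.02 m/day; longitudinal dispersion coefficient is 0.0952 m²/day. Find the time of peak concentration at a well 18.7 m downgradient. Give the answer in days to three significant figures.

9.23 days

For the 1D instantaneous-source solution, setting ∂C/∂t = 0 at fixed x gives v²t² + 2Dt − x² = 0, so t = (√(D² + v²x²) − D)/v².
√(D² + v²x²) = √(0.0952² + 2.02² × 18.7²) = 37.77; v² = 4.0804.
t = (37.77 − 0.0952)/4.0804 = 9.23 days (vs. the pure-advection estimate x/v = 9.26 d).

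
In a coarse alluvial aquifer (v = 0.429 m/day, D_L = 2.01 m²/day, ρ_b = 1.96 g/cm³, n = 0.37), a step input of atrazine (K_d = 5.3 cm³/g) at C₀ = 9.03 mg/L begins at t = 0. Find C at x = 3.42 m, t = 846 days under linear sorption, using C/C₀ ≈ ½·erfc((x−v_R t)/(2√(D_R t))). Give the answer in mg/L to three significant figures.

7.21 mg/L

Retardation factor R = 1 + ρ_b·K_d/n = 1 + 1.96 × 5.3/0.37 = 29.08.
Sorption retards both mechanisms: v_R = v/R = 0.01475 m/day, D_R = D/R = 0.06912 m²/day.
v_R·t = 0.01475 × 846 = 12.4785 m; 2√(D_R t) = 15.29 m; argument = (3.42 − 12.4785)/15.29 = -0.5924.
C = C₀ × ½·erfc(-0.5924) = 9.03 × 0.7989 = 7.21 mg/L.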